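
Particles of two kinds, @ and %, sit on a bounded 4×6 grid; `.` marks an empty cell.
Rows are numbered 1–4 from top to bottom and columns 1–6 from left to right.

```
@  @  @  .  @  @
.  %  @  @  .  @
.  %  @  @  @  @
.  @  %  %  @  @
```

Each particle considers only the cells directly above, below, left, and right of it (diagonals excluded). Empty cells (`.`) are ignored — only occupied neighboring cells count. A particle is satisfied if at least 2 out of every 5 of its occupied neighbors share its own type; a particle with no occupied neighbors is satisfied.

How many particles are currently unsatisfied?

5

Row 1: (1,1)@ 1/1 ✓ · (1,2)@ 2/3 ✓ · (1,3)@ 2/2 ✓ · (1,5)@ 1/1 ✓ · (1,6)@ 2/2 ✓
Row 2: (2,2)% 1/3 ✗ · (2,3)@ 3/4 ✓ · (2,4)@ 2/2 ✓ · (2,6)@ 2/2 ✓
Row 3: (3,2)% 1/3 ✗ · (3,3)@ 2/4 ✓ · (3,4)@ 3/4 ✓ · (3,5)@ 3/3 ✓ · (3,6)@ 3/3 ✓
Row 4: (4,2)@ 0/2 ✗ · (4,3)% 1/3 ✗ · (4,4)% 1/3 ✗ · (4,5)@ 2/3 ✓ · (4,6)@ 2/2 ✓
Unsatisfied: (2,2), (3,2), (4,2), (4,3), (4,4) — 5 in total.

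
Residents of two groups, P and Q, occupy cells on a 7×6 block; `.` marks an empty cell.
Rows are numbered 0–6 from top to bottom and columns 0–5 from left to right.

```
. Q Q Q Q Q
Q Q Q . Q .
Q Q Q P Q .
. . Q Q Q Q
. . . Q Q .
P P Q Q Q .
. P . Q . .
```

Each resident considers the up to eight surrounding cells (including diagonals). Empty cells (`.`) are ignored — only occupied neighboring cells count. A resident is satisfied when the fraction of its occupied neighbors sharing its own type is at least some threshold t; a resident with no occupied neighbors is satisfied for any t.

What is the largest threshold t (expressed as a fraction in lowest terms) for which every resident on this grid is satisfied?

0/1

(0,1)Q 4/4
(0,2)Q 4/4
(0,3)Q 4/4
(0,4)Q 3/3
(0,5)Q 2/2
(1,0)Q 4/4
(1,1)Q 7/7
(1,2)Q 6/7
(1,4)Q 4/5
(2,0)Q 3/3
(2,1)Q 6/6
(2,2)Q 5/6
(2,3)P 0/7
(2,4)Q 4/5
(3,2)Q 4/5
(3,3)Q 6/7
(3,4)Q 5/6
(3,5)Q 3/3
(4,3)Q 7/7
(4,4)Q 6/6
(5,0)P 2/2
(5,1)P 2/3
(5,2)Q 3/5
(5,3)Q 5/5
(5,4)Q 4/4
(6,1)P 2/3
(6,3)Q 3/3
The smallest same-type fraction is 0/7 at (2,3), which reduces to 0/1. Any threshold above that leaves this resident unsatisfied.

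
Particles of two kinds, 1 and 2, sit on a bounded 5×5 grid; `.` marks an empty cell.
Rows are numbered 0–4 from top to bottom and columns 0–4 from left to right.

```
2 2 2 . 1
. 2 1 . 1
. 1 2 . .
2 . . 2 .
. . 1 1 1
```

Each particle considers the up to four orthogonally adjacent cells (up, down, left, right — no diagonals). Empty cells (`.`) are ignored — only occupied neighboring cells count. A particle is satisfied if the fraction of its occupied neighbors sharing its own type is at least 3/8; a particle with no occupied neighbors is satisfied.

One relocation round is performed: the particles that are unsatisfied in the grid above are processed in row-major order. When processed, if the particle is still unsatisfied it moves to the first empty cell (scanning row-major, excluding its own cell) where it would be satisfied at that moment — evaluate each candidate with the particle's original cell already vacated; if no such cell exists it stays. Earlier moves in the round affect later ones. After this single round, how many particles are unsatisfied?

1

Initially unsatisfied (in order): (1,1), (1,2), (2,1), (2,2), (3,3).
  (1,1) → (0,3).
  (1,2) → (1,1).
  (2,1): now satisfied by earlier moves; stays.
  (2,2) → (1,0).
  (3,3) → (1,2).
Resulting grid:
2 2 2 2 1
2 1 2 . 1
. 1 . . .
2 . . . .
. . 1 1 1
Unsatisfied now: (1,1).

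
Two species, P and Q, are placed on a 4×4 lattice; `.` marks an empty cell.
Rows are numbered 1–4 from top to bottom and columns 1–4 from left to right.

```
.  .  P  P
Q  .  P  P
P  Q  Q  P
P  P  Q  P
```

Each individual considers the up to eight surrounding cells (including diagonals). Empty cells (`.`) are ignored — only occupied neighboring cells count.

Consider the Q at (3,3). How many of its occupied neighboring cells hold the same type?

2

Occupied neighbors of (3,3): (2,3)=P, (2,4)=P, (3,2)=Q, (3,4)=P, (4,2)=P, (4,3)=Q, (4,4)=P.
Same type (Q): 2 of 7.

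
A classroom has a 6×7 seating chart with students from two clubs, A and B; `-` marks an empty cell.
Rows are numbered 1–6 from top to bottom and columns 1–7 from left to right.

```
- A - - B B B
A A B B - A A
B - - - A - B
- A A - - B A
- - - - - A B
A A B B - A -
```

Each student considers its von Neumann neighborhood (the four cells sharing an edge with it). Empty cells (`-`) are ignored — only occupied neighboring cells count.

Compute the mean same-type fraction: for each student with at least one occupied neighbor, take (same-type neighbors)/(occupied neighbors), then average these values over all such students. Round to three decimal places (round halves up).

0.565

(1,2)A 1/1
(1,5)B 1/1
(1,6)B 2/3
(1,7)B 1/2
(2,1)A 1/2
(2,2)A 2/3
(2,3)B 1/2
(2,4)B 1/1
(2,6)A 1/2
(2,7)A 1/3
(3,1)B 0/1
(3,5)A — no occupied neighbors
(3,7)B 0/2
(4,2)A 1/1
(4,3)A 1/1
(4,6)B 0/2
(4,7)A 0/3
(5,6)A 1/3
(5,7)B 0/2
(6,1)A 1/1
(6,2)A 1/2
(6,3)B 1/2
(6,4)B 1/1
(6,6)A 1/1
Sum over 23 students: 1/1 + 1/1 + 2/3 + 1/2 + 1/2 + 2/3 + 1/2 + 1/1 + 1/2 + 1/3 + 0/1 + 0/2 + 1/1 + 1/1 + 0/2 + 0/3 + 1/3 + 0/2 + 1/1 + 1/2 + 1/2 + 1/1 + 1/1 = 13; mean = 13 ÷ 23 = 13/23 = 0.565217… → 0.565.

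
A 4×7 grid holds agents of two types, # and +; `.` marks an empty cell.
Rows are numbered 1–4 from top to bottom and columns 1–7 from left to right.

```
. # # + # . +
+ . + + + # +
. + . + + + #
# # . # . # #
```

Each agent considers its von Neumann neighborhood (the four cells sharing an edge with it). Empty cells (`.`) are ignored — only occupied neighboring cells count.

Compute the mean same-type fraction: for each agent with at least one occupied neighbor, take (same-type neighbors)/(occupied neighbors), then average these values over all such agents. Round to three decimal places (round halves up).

0.513

(1,2)# 1/1
(1,3)# 1/3
(1,4)+ 1/3
(1,5)# 0/2
(1,7)+ 1/1
(2,1)+ — no occupied neighbors
(2,3)+ 1/2
(2,4)+ 4/4
(2,5)+ 2/4
(2,6)# 0/3
(2,7)+ 1/3
(3,2)+ 0/1
(3,4)+ 2/3
(3,5)+ 3/3
(3,6)+ 1/4
(3,7)# 1/3
(4,1)# 1/1
(4,2)# 1/2
(4,4)# 0/1
(4,6)# 1/2
(4,7)# 2/2
Sum over 20 agents: 1/1 + 1/3 + 1/3 + 0/2 + 1/1 + 1/2 + 4/4 + 2/4 + 0/3 + 1/3 + 0/1 + 2/3 + 3/3 + 1/4 + 1/3 + 1/1 + 1/2 + 0/1 + 1/2 + 2/2 = 41/4; mean = 41/4 ÷ 20 = 41/80 = 0.5125 → 0.513.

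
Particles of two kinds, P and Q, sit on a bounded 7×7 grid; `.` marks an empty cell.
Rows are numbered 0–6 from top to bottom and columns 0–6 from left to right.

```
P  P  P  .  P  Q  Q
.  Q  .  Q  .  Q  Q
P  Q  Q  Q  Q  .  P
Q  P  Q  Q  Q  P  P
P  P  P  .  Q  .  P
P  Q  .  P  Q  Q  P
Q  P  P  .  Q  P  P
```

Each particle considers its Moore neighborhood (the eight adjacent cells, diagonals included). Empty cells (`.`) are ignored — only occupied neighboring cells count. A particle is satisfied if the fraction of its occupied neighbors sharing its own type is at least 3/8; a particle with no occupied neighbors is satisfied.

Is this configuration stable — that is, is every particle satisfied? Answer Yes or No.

No

(0,0)P 1/2 ok
(0,1)P 2/3 ok
(0,2)P 1/3 unhappy
(0,4)P 0/3 unhappy
(0,5)Q 3/4 ok
(0,6)Q 3/3 ok
(1,1)Q 2/6 unhappy
(1,3)Q 3/5 ok
(1,5)Q 4/6 ok
(1,6)Q 3/4 ok
(2,0)P 1/4 unhappy
(2,1)Q 4/6 ok
(2,2)Q 6/7 ok
(2,3)Q 6/6 ok
(2,4)Q 5/6 ok
(2,6)P 2/4 ok
(3,0)Q 1/5 unhappy
(3,1)P 4/8 ok
(3,2)Q 4/7 ok
(3,3)Q 6/7 ok
(3,4)Q 4/5 ok
(3,5)P 3/6 ok
(3,6)P 3/3 ok
(4,0)P 3/5 ok
(4,1)P 4/7 ok
(4,2)P 3/6 ok
(4,4)Q 4/6 ok
(4,6)P 3/4 ok
(5,0)P 3/5 ok
(5,1)Q 1/7 unhappy
(5,3)P 2/5 ok
(5,4)Q 3/5 ok
(5,5)Q 3/7 ok
(5,6)P 3/4 ok
(6,0)Q 1/3 unhappy
(6,1)P 2/4 ok
(6,2)P 2/3 ok
(6,4)Q 2/4 ok
(6,5)P 2/5 ok
(6,6)P 2/3 ok
For instance (0,2) has only 1/3 same-type neighbors, below 3/8.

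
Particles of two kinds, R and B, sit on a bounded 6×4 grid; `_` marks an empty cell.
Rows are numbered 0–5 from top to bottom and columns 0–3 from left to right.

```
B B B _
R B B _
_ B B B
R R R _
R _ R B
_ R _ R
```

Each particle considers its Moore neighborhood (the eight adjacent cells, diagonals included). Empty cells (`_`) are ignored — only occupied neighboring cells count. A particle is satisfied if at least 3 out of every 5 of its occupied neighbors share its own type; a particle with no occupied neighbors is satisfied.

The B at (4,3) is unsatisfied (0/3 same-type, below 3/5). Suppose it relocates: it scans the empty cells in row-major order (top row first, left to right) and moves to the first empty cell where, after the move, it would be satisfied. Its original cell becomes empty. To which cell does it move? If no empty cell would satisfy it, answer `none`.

(0,3)

Vacating (4,3). Empty cells in order:
  (0,3): 2/2 same-type → satisfied — stop here.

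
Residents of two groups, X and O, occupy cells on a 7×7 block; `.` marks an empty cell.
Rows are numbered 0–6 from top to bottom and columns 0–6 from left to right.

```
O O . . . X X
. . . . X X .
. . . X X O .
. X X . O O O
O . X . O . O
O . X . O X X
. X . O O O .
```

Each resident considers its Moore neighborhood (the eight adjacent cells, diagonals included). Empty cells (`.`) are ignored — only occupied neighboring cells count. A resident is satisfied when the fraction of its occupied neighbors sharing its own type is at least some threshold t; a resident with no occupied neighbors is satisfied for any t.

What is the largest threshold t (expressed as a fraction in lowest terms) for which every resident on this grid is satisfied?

1/6

(0,0)O 1/1
(0,1)O 1/1
(0,5)X 3/3
(0,6)X 2/2
(1,4)X 4/5
(1,5)X 4/5
(2,3)X 3/4
(2,4)X 3/6
(2,5)O 3/6
(3,1)X 2/3
(3,2)X 3/3
(3,4)O 3/5
(3,5)O 5/6
(3,6)O 3/3
(4,0)O 1/2
(4,2)X 3/3
(4,4)O 3/4
(4,6)O 2/4
(5,0)O 1/2
(5,2)X 2/3
(5,4)O 4/5
(5,5)X 1/6
(5,6)X 1/3
(6,1)X 1/2
(6,3)O 2/3
(6,4)O 3/4
(6,5)O 2/4
The smallest same-type fraction is 1/6 at (5,5), which reduces to 1/6. Any threshold above that leaves this resident unsatisfied.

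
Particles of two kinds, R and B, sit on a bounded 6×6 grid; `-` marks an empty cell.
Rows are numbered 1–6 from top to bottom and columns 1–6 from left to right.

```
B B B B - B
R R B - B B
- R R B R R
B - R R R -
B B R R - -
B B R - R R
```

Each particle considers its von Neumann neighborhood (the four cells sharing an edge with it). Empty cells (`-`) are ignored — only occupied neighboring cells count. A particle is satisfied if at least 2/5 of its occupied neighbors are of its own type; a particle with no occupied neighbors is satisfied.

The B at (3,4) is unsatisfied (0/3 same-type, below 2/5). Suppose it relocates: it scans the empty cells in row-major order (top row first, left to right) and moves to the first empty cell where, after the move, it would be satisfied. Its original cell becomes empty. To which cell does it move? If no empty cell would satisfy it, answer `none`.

(1,5)

Vacating (3,4). Empty cells in order:
  (1,5): 3/3 same-type → satisfied — stop here.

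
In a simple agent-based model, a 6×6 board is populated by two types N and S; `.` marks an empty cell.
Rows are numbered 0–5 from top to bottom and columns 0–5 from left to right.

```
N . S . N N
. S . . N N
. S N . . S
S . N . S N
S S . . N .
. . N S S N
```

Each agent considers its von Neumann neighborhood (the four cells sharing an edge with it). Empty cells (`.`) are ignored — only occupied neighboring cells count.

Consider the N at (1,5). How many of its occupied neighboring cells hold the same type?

2

Occupied neighbors of (1,5): (0,5)=N, (2,5)=S, (1,4)=N.
Same type (N): 2 of 3.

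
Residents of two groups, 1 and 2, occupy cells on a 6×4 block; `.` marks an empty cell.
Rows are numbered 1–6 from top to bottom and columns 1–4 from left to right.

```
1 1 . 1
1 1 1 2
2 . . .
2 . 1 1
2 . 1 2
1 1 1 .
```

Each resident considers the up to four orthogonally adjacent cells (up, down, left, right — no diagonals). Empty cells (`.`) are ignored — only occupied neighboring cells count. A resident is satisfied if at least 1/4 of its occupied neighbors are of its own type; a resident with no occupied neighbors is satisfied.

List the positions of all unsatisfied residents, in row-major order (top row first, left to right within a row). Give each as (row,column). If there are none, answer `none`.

(1,4), (2,4), (5,4)

Row 1: (1,1)1 2/2 ✓ · (1,2)1 2/2 ✓ · (1,4)1 0/1 ✗
Row 2: (2,1)1 2/3 ✓ · (2,2)1 3/3 ✓ · (2,3)1 1/2 ✓ · (2,4)2 0/2 ✗
Row 3: (3,1)2 1/2 ✓
Row 4: (4,1)2 2/2 ✓ · (4,3)1 2/2 ✓ · (4,4)1 1/2 ✓
Row 5: (5,1)2 1/2 ✓ · (5,3)1 2/3 ✓ · (5,4)2 0/2 ✗
Row 6: (6,1)1 1/2 ✓ · (6,2)1 2/2 ✓ · (6,3)1 2/2 ✓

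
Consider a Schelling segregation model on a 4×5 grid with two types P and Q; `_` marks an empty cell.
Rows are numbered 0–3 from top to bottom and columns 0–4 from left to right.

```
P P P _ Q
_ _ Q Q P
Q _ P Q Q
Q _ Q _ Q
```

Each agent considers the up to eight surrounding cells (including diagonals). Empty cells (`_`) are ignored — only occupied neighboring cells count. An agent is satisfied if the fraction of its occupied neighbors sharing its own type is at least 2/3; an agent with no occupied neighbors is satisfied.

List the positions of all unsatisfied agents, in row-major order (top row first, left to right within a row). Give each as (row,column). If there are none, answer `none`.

(0,2), (0,4), (1,2), (1,3), (1,4), (2,2), (3,2)

(0,0)P 1/1 satisfied
(0,1)P 2/3 satisfied
(0,2)P 1/3 not
(0,4)Q 1/2 not
(1,2)Q 2/5 not
(1,3)Q 4/7 not
(1,4)P 0/4 not
(2,0)Q 1/1 satisfied
(2,2)P 0/4 not
(2,3)Q 5/7 satisfied
(2,4)Q 3/4 satisfied
(3,0)Q 1/1 satisfied
(3,2)Q 1/2 not
(3,4)Q 2/2 satisfied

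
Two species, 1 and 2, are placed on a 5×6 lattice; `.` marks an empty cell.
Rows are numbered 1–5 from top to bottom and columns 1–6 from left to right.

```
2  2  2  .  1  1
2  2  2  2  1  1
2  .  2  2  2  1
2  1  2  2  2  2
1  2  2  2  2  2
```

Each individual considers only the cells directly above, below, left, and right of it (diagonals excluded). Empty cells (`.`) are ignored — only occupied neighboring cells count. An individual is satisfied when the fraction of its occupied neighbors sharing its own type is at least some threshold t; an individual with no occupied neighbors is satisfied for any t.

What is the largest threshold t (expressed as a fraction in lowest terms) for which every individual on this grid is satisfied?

0/1

Row 1: (1,1)2 2/2 · (1,2)2 3/3 · (1,3)2 2/2 · (1,5)1 2/2 · (1,6)1 2/2
Row 2: (2,1)2 3/3 · (2,2)2 3/3 · (2,3)2 4/4 · (2,4)2 2/3 · (2,5)1 2/4 · (2,6)1 3/3
Row 3: (3,1)2 2/2 · (3,3)2 3/3 · (3,4)2 4/4 · (3,5)2 2/4 · (3,6)1 1/3
Row 4: (4,1)2 1/3 · (4,2)1 0/3 · (4,3)2 3/4 · (4,4)2 4/4 · (4,5)2 4/4 · (4,6)2 2/3
Row 5: (5,1)1 0/2 · (5,2)2 1/3 · (5,3)2 3/3 · (5,4)2 3/3 · (5,5)2 3/3 · (5,6)2 2/2
The smallest same-type fraction is 0/3 at (4,2), which reduces to 0/1. Any threshold above that leaves this individual unsatisfied.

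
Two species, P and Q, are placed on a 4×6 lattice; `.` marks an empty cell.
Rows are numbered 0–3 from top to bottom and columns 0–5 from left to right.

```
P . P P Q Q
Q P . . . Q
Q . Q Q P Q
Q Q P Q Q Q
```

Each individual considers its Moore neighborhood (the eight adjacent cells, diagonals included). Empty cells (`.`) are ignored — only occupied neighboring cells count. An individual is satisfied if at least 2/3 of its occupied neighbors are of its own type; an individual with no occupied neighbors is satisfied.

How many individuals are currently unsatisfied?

9

Row 0: (0,0)P 1/2 ✗ · (0,2)P 2/2 ✓ · (0,3)P 1/2 ✗ · (0,4)Q 2/3 ✓ · (0,5)Q 2/2 ✓
Row 1: (1,0)Q 1/3 ✗ · (1,1)P 2/5 ✗ · (1,5)Q 3/4 ✓
Row 2: (2,0)Q 3/4 ✓ · (2,2)Q 3/5 ✗ · (2,3)Q 3/5 ✗ · (2,4)P 0/6 ✗ · (2,5)Q 3/4 ✓
Row 3: (3,0)Q 2/2 ✓ · (3,1)Q 3/4 ✓ · (3,2)P 0/4 ✗ · (3,3)Q 3/5 ✗ · (3,4)Q 4/5 ✓ · (3,5)Q 2/3 ✓
Unsatisfied: (0,0), (0,3), (1,0), (1,1), (2,2), (2,3), (2,4), (3,2), (3,3) — 9 in total.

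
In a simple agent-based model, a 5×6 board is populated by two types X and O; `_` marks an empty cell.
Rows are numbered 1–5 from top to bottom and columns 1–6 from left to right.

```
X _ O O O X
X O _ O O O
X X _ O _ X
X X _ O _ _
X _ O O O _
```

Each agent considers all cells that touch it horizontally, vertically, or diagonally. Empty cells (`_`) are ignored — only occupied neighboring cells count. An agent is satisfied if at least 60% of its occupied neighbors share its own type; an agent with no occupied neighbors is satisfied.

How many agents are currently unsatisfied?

(1,1)X 1/2 not
(1,3)O 3/3 satisfied
(1,4)O 4/4 satisfied
(1,5)O 4/5 satisfied
(1,6)X 0/3 not
(2,1)X 3/4 satisfied
(2,2)O 1/5 not
(2,4)O 5/5 satisfied
(2,5)O 5/7 satisfied
(2,6)O 2/4 not
(3,1)X 4/5 satisfied
(3,2)X 4/5 satisfied
(3,4)O 3/3 satisfied
(3,6)X 0/2 not
(4,1)X 4/4 satisfied
(4,2)X 4/5 satisfied
(4,4)O 4/4 satisfied
(5,1)X 2/2 satisfied
(5,3)O 2/3 satisfied
(5,4)O 3/3 satisfied
(5,5)O 2/2 satisfied
Unsatisfied: (1,1), (1,6), (2,2), (2,6), (3,6) — 5 in total.

5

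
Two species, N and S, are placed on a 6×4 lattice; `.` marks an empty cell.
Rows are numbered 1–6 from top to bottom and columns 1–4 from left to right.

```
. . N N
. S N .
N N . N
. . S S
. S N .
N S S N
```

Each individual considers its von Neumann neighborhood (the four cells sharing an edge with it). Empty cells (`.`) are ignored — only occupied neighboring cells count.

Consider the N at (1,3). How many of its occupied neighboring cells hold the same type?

2

Occupied neighbors of (1,3): (2,3)=N, (1,4)=N.
Same type (N): 2 of 2.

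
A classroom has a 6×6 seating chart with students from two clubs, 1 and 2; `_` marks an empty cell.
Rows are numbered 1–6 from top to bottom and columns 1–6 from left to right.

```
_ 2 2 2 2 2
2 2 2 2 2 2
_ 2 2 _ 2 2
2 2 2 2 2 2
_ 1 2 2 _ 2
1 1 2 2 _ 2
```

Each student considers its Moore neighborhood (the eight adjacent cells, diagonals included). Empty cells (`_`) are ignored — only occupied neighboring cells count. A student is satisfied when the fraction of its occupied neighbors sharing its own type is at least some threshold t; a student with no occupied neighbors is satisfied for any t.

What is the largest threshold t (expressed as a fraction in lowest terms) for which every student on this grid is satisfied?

(1,2)2 4/4
(1,3)2 5/5
(1,4)2 5/5
(1,5)2 5/5
(1,6)2 3/3
(2,1)2 3/3
(2,2)2 6/6
(2,3)2 7/7
(2,4)2 7/7
(2,5)2 7/7
(2,6)2 5/5
(3,2)2 7/7
(3,3)2 7/7
(3,5)2 7/7
(3,6)2 5/5
(4,1)2 2/3
(4,2)2 5/6
(4,3)2 6/7
(4,4)2 6/6
(4,5)2 6/6
(4,6)2 4/4
(5,2)1 2/7
(5,3)2 6/8
(5,4)2 6/6
(5,6)2 3/3
(6,1)1 2/2
(6,2)1 2/4
(6,3)2 3/5
(6,4)2 3/3
(6,6)2 1/1
The smallest same-type fraction is 2/7 at (5,2), which reduces to 2/7. Any threshold above that leaves this student unsatisfied.

2/7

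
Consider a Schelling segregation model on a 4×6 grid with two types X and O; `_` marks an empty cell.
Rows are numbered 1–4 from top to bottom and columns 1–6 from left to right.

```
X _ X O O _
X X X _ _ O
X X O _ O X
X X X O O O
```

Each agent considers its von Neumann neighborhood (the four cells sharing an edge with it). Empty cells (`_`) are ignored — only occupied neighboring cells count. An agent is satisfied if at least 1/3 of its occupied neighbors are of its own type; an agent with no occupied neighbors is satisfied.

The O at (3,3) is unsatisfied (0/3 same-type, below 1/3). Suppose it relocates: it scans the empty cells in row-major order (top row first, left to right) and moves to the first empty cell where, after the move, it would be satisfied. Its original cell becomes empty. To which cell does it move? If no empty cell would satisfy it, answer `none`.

Vacating (3,3). Empty cells in order:
  (1,2): 0/3 same-type → still unsatisfied.
  (1,6): 2/2 same-type → satisfied — stop here.

(1,6)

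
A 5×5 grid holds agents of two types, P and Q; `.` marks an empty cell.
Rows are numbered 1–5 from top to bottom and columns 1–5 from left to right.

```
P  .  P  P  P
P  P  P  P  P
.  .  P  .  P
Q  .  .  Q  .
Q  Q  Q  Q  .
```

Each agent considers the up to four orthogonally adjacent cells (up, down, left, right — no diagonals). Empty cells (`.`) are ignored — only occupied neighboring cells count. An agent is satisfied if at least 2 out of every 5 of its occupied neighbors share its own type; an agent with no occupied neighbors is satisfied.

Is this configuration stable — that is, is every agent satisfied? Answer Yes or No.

Row 1: (1,1)P 1/1 ✓ · (1,3)P 2/2 ✓ · (1,4)P 3/3 ✓ · (1,5)P 2/2 ✓
Row 2: (2,1)P 2/2 ✓ · (2,2)P 2/2 ✓ · (2,3)P 4/4 ✓ · (2,4)P 3/3 ✓ · (2,5)P 3/3 ✓
Row 3: (3,3)P 1/1 ✓ · (3,5)P 1/1 ✓
Row 4: (4,1)Q 1/1 ✓ · (4,4)Q 1/1 ✓
Row 5: (5,1)Q 2/2 ✓ · (5,2)Q 2/2 ✓ · (5,3)Q 2/2 ✓ · (5,4)Q 2/2 ✓
All meet the threshold, so the configuration is stable.

Yes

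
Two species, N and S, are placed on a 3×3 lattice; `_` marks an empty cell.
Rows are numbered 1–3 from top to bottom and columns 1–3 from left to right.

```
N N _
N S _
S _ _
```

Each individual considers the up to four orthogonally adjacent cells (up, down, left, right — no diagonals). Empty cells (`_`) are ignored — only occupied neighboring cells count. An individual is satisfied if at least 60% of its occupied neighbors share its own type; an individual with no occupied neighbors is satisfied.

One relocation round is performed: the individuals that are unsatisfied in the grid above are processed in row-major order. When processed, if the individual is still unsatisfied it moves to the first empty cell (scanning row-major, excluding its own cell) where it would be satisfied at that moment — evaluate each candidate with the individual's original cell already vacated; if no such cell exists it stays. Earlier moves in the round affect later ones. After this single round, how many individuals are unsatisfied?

Initially unsatisfied (in order): (1,2), (2,1), (2,2), (3,1).
  (1,2) → (1,3).
  (2,1) → (1,2).
  (2,2) → (3,2).
  (3,1): now satisfied by earlier moves; stays.
Resulting grid:
N N N
_ _ _
S S _
All satisfied now.

0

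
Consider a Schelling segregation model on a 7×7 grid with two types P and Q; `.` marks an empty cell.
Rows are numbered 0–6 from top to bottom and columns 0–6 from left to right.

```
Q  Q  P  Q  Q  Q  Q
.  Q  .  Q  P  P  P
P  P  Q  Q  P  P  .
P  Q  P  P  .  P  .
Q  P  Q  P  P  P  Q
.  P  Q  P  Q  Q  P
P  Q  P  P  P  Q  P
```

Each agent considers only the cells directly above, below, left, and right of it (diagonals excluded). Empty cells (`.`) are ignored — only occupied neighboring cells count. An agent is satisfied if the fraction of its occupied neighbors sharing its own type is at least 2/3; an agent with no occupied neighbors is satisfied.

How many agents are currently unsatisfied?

28

Row 0: (0,0)Q 1/1 ok · (0,1)Q 2/3 ok · (0,2)P 0/2 unhappy · (0,3)Q 2/3 ok · (0,4)Q 2/3 ok · (0,5)Q 2/3 ok · (0,6)Q 1/2 unhappy
Row 1: (1,1)Q 1/2 unhappy · (1,3)Q 2/3 ok · (1,4)P 2/4 unhappy · (1,5)P 3/4 ok · (1,6)P 1/2 unhappy
Row 2: (2,0)P 2/2 ok · (2,1)P 1/4 unhappy · (2,2)Q 1/3 unhappy · (2,3)Q 2/4 unhappy · (2,4)P 2/3 ok · (2,5)P 3/3 ok
Row 3: (3,0)P 1/3 unhappy · (3,1)Q 0/4 unhappy · (3,2)P 1/4 unhappy · (3,3)P 2/3 ok · (3,5)P 2/2 ok
Row 4: (4,0)Q 0/2 unhappy · (4,1)P 1/4 unhappy · (4,2)Q 1/4 unhappy · (4,3)P 3/4 ok · (4,4)P 2/3 ok · (4,5)P 2/4 unhappy · (4,6)Q 0/2 unhappy
Row 5: (5,1)P 1/3 unhappy · (5,2)Q 1/4 unhappy · (5,3)P 2/4 unhappy · (5,4)Q 1/4 unhappy · (5,5)Q 2/4 unhappy · (5,6)P 1/3 unhappy
Row 6: (6,0)P 0/1 unhappy · (6,1)Q 0/3 unhappy · (6,2)P 1/3 unhappy · (6,3)P 3/3 ok · (6,4)P 1/3 unhappy · (6,5)Q 1/3 unhappy · (6,6)P 1/2 unhappy
Unsatisfied: (0,2), (0,6), (1,1), (1,4), (1,6), (2,1), (2,2), (2,3), (3,0), (3,1), (3,2), (4,0), (4,1), (4,2), (4,5), (4,6), (5,1), (5,2), (5,3), (5,4), (5,5), (5,6), (6,0), (6,1), (6,2), (6,4), (6,5), (6,6) — 28 in total.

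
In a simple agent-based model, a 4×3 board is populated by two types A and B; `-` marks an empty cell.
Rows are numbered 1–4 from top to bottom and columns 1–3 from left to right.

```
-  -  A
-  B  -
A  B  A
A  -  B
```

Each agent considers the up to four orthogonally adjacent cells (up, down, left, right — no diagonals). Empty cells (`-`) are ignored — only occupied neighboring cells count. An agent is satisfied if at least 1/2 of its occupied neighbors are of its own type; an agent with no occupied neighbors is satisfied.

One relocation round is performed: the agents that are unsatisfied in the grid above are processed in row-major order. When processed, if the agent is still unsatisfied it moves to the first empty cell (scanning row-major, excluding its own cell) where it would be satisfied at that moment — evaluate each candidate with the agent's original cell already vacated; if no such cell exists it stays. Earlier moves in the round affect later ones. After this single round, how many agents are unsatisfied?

1

Initially unsatisfied (in order): (3,2), (3,3), (4,3).
  (3,2) → (1,1).
  (3,3) → (2,3).
  (4,3): now satisfied by earlier moves; stays.
Resulting grid:
B - A
- B A
A - -
A - B
Unsatisfied now: (2,2).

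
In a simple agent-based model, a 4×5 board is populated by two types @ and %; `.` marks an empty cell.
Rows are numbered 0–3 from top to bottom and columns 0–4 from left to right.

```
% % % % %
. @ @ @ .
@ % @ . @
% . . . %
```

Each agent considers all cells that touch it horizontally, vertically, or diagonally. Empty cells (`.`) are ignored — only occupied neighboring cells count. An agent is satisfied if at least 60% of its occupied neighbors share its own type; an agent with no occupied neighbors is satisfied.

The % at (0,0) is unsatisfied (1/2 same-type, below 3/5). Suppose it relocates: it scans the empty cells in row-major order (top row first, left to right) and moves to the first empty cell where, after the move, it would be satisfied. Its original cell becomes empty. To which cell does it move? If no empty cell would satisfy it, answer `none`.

Vacating (0,0). Empty cells in order:
  (1,0): 2/4 same-type → still unsatisfied.
  (1,4): 2/4 same-type → still unsatisfied.
  (2,3): 1/5 same-type → still unsatisfied.
  (3,1): 2/4 same-type → still unsatisfied.
  (3,2): 1/2 same-type → still unsatisfied.
  (3,3): 1/3 same-type → still unsatisfied.

none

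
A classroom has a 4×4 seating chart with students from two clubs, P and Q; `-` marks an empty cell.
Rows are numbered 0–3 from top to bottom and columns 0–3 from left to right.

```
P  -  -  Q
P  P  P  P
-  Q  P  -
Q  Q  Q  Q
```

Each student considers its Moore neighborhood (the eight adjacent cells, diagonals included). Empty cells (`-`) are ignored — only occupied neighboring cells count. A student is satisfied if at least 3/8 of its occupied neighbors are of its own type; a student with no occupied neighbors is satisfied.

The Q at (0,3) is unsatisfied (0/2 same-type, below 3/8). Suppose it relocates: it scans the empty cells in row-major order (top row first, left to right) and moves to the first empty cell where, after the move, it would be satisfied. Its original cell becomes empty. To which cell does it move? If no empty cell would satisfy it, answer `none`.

Vacating (0,3). Empty cells in order:
  (0,1): 0/4 same-type → still unsatisfied.
  (0,2): 0/3 same-type → still unsatisfied.
  (2,0): 3/5 same-type → satisfied — stop here.

(2,0)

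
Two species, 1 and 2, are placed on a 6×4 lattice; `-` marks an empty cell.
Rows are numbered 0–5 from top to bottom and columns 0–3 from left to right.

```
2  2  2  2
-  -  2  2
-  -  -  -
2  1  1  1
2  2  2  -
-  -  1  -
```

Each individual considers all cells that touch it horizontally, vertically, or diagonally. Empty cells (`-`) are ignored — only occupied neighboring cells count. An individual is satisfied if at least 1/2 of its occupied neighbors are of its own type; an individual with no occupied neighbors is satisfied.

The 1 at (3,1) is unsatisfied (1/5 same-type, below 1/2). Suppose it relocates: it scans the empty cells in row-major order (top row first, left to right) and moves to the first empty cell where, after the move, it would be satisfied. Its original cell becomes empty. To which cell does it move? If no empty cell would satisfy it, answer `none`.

(2,2)

Vacating (3,1). Empty cells in order:
  (1,0): 0/2 same-type → still unsatisfied.
  (1,1): 0/4 same-type → still unsatisfied.
  (2,0): 0/1 same-type → still unsatisfied.
  (2,1): 1/3 same-type → still unsatisfied.
  (2,2): 2/4 same-type → satisfied — stop here.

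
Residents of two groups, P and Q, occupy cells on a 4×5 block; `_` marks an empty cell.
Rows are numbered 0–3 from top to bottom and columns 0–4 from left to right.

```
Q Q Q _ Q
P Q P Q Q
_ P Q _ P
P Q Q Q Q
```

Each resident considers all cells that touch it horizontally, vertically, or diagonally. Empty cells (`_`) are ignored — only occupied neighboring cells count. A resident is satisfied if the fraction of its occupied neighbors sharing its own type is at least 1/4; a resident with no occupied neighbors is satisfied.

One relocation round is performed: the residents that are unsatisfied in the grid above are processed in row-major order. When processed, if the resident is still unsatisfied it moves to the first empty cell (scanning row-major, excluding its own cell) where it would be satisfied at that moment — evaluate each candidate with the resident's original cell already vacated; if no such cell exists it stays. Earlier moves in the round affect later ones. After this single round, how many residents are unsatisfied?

1

Initially unsatisfied (in order): (1,2), (2,4).
  (1,2) → (2,0).
  (2,4): no empty cell satisfies it; stays.
Resulting grid:
Q Q Q _ Q
P Q _ Q Q
P P Q _ P
P Q Q Q Q
Unsatisfied now: (2,4).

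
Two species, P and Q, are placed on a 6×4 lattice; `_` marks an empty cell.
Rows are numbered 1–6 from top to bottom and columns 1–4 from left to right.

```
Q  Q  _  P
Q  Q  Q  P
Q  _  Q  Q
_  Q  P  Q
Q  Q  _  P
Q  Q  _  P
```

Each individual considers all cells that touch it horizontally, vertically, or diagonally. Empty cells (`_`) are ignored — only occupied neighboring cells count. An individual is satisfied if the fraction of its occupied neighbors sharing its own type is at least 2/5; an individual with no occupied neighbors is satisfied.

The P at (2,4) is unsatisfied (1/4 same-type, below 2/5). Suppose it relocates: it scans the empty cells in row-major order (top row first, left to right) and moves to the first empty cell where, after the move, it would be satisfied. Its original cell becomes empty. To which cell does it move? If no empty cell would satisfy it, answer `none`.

Vacating (2,4). Empty cells in order:
  (1,3): 1/4 same-type → still unsatisfied.
  (3,2): 1/7 same-type → still unsatisfied.
  (4,1): 0/4 same-type → still unsatisfied.
  (5,3): 3/7 same-type → satisfied — stop here.

(5,3)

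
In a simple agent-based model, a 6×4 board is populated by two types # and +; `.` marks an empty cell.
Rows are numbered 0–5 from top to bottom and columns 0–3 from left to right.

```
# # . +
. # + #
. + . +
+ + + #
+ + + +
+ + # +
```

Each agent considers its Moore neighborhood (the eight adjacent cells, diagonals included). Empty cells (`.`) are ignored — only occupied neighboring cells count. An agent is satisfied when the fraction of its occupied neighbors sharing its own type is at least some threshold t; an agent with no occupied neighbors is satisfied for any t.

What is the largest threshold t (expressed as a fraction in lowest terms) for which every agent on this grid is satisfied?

(0,0)# 2/2
(0,1)# 2/3
(0,3)+ 1/2
(1,1)# 2/4
(1,2)+ 3/6
(1,3)# 0/3
(2,1)+ 4/5
(2,3)+ 2/4
(3,0)+ 4/4
(3,1)+ 6/6
(3,2)+ 6/7
(3,3)# 0/4
(4,0)+ 5/5
(4,1)+ 7/8
(4,2)+ 6/8
(4,3)+ 3/5
(5,0)+ 3/3
(5,1)+ 4/5
(5,2)# 0/5
(5,3)+ 2/3
The smallest same-type fraction is 0/3 at (1,3), which reduces to 0/1. Any threshold above that leaves this agent unsatisfied.

0/1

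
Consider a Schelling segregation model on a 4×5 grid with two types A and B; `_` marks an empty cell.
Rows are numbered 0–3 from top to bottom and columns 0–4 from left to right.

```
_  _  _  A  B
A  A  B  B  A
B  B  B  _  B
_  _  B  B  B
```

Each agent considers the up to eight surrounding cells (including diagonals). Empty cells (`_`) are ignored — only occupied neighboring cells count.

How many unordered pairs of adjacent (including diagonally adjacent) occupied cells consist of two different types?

Scan each occupied cell's neighbors to the right and below (and the two forward diagonals) so each pair is counted once.
From row 0: 4 unlike of 6 pairs (running 4/6).
From row 1: 8 unlike of 14 pairs (running 12/20).
From row 2: 0 unlike of 7 pairs (running 12/27).
From row 3: 0 unlike of 2 pairs (running 12/29).
Total adjacent occupied pairs: 29; unlike-type pairs: 12.

12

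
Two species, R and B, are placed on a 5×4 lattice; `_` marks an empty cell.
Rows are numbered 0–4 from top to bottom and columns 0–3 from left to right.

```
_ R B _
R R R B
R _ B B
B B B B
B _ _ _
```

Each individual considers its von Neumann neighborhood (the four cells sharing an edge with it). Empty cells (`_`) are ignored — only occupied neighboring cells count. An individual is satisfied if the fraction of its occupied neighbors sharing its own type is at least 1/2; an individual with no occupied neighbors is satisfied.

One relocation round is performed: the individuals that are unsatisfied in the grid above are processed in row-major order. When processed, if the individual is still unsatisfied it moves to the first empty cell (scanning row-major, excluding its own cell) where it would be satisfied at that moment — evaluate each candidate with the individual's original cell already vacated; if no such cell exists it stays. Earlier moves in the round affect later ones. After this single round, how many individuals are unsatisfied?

0

Initially unsatisfied (in order): (0,2), (1,2).
  (0,2) → (0,3).
  (1,2) → (0,0).
Resulting grid:
R R _ B
R R _ B
R _ B B
B B B B
B _ _ _
All satisfied now.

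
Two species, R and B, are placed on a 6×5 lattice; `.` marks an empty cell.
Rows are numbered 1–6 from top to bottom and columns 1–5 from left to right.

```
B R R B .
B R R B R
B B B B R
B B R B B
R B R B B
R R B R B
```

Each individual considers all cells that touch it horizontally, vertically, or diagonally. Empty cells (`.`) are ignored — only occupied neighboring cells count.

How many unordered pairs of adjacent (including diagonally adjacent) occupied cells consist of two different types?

Scan each occupied cell's neighbors to the right and below (and the two forward diagonals) so each pair is counted once.
From row 1: 7 unlike of 14 pairs (running 7/14).
From row 2: 11 unlike of 17 pairs (running 18/31).
From row 3: 6 unlike of 17 pairs (running 24/48).
From row 4: 8 unlike of 17 pairs (running 32/65).
From row 5: 8 unlike of 17 pairs (running 40/82).
From row 6: 3 unlike of 4 pairs (running 43/86).
Total adjacent occupied pairs: 86; unlike-type pairs: 43.

43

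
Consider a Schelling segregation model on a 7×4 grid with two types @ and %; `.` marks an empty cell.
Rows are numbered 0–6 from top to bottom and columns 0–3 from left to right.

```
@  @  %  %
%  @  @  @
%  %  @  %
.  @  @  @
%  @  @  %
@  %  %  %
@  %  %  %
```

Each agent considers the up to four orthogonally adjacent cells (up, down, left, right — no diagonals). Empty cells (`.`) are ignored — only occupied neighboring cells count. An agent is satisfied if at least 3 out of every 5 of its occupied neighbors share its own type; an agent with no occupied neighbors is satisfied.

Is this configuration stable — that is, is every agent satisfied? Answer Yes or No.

Row 0: (0,0)@ 1/2 ✗ · (0,1)@ 2/3 ✓ · (0,2)% 1/3 ✗ · (0,3)% 1/2 ✗
Row 1: (1,0)% 1/3 ✗ · (1,1)@ 2/4 ✗ · (1,2)@ 3/4 ✓ · (1,3)@ 1/3 ✗
Row 2: (2,0)% 2/2 ✓ · (2,1)% 1/4 ✗ · (2,2)@ 2/4 ✗ · (2,3)% 0/3 ✗
Row 3: (3,1)@ 2/3 ✓ · (3,2)@ 4/4 ✓ · (3,3)@ 1/3 ✗
Row 4: (4,0)% 0/2 ✗ · (4,1)@ 2/4 ✗ · (4,2)@ 2/4 ✗ · (4,3)% 1/3 ✗
Row 5: (5,0)@ 1/3 ✗ · (5,1)% 2/4 ✗ · (5,2)% 3/4 ✓ · (5,3)% 3/3 ✓
Row 6: (6,0)@ 1/2 ✗ · (6,1)% 2/3 ✓ · (6,2)% 3/3 ✓ · (6,3)% 2/2 ✓
For instance (0,0) has only 1/2 same-type neighbors, below 3/5.

No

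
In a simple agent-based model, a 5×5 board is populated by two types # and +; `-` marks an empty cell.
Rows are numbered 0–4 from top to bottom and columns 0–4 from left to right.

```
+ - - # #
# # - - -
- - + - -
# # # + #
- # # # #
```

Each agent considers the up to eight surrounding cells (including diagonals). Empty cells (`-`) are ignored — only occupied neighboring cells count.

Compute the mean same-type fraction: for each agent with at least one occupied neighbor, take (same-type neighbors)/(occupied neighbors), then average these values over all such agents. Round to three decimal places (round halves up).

0.643

Row 0: (0,0)+ 0/2 · (0,3)# 1/1 · (0,4)# 1/1
Row 1: (1,0)# 1/2 · (1,1)# 1/3
Row 2: (2,2)+ 1/4
Row 3: (3,0)# 2/2 · (3,1)# 4/5 · (3,2)# 4/6 · (3,3)+ 1/6 · (3,4)# 2/3
Row 4: (4,1)# 4/4 · (4,2)# 4/5 · (4,3)# 4/5 · (4,4)# 2/3
Sum over 15 agents: 0/2 + 1/1 + 1/1 + 1/2 + 1/3 + 1/4 + 2/2 + 4/5 + 4/6 + 1/6 + 2/3 + 4/4 + 4/5 + 4/5 + 2/3 = 193/20; mean = 193/20 ÷ 15 = 193/300 = 0.643333… → 0.643.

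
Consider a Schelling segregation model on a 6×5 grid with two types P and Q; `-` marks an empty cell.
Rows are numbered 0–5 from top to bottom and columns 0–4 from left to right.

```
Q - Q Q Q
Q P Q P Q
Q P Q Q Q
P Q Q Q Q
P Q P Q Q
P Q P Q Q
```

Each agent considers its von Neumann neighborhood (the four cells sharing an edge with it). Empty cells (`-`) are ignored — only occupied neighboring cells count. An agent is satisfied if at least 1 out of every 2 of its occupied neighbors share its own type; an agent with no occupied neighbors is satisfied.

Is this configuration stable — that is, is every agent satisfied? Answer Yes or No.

No

(0,0)Q 1/1 satisfied
(0,2)Q 2/2 satisfied
(0,3)Q 2/3 satisfied
(0,4)Q 2/2 satisfied
(1,0)Q 2/3 satisfied
(1,1)P 1/3 not
(1,2)Q 2/4 satisfied
(1,3)P 0/4 not
(1,4)Q 2/3 satisfied
(2,0)Q 1/3 not
(2,1)P 1/4 not
(2,2)Q 3/4 satisfied
(2,3)Q 3/4 satisfied
(2,4)Q 3/3 satisfied
(3,0)P 1/3 not
(3,1)Q 2/4 satisfied
(3,2)Q 3/4 satisfied
(3,3)Q 4/4 satisfied
(3,4)Q 3/3 satisfied
(4,0)P 2/3 satisfied
(4,1)Q 2/4 satisfied
(4,2)P 1/4 not
(4,3)Q 3/4 satisfied
(4,4)Q 3/3 satisfied
(5,0)P 1/2 satisfied
(5,1)Q 1/3 not
(5,2)P 1/3 not
(5,3)Q 2/3 satisfied
(5,4)Q 2/2 satisfied
For instance (1,1) has only 1/3 same-type neighbors, below 1/2.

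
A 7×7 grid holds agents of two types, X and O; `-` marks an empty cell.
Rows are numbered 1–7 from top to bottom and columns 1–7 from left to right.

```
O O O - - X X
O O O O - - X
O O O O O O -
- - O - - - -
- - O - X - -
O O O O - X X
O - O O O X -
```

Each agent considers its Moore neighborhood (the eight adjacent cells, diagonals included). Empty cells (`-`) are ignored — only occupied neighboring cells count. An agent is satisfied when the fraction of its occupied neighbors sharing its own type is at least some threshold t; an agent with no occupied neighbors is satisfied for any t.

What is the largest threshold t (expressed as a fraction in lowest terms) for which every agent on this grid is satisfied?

(1,1)O 3/3
(1,2)O 5/5
(1,3)O 4/4
(1,6)X 2/2
(1,7)X 2/2
(2,1)O 5/5
(2,2)O 8/8
(2,3)O 7/7
(2,4)O 5/5
(2,7)X 2/3
(3,1)O 3/3
(3,2)O 6/6
(3,3)O 6/6
(3,4)O 5/5
(3,5)O 3/3
(3,6)O 1/2
(4,3)O 4/4
(5,3)O 4/4
(5,5)X 1/2
(6,1)O 2/2
(6,2)O 5/5
(6,3)O 5/5
(6,4)O 5/6
(6,6)X 3/4
(6,7)X 2/2
(7,1)O 2/2
(7,3)O 4/4
(7,4)O 4/4
(7,5)O 2/4
(7,6)X 2/3
The smallest same-type fraction is 1/2 at (3,6), which reduces to 1/2. Any threshold above that leaves this agent unsatisfied.

1/2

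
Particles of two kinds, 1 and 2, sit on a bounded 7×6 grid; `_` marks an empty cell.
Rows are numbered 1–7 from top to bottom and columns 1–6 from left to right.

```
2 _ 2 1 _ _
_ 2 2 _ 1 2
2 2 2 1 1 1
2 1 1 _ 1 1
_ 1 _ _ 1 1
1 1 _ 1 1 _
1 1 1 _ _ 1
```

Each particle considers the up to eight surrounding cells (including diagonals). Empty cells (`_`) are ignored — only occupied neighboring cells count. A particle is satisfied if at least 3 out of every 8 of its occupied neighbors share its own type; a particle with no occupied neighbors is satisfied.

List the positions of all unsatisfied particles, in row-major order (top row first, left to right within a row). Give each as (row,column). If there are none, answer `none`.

(1,4), (2,6), (4,2)

Row 1: (1,1)2 1/1 ✓ · (1,3)2 2/3 ✓ · (1,4)1 1/3 ✗
Row 2: (2,2)2 6/6 ✓ · (2,3)2 4/6 ✓ · (2,5)1 4/5 ✓ · (2,6)2 0/3 ✗
Row 3: (3,1)2 3/4 ✓ · (3,2)2 5/7 ✓ · (3,3)2 3/6 ✓ · (3,4)1 4/6 ✓ · (3,5)1 5/6 ✓ · (3,6)1 4/5 ✓
Row 4: (4,1)2 2/4 ✓ · (4,2)1 2/6 ✗ · (4,3)1 3/5 ✓ · (4,5)1 6/6 ✓ · (4,6)1 5/5 ✓
Row 5: (5,2)1 4/5 ✓ · (5,5)1 5/5 ✓ · (5,6)1 4/4 ✓
Row 6: (6,1)1 4/4 ✓ · (6,2)1 5/5 ✓ · (6,4)1 3/3 ✓ · (6,5)1 4/4 ✓
Row 7: (7,1)1 3/3 ✓ · (7,2)1 4/4 ✓ · (7,3)1 3/3 ✓ · (7,6)1 1/1 ✓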